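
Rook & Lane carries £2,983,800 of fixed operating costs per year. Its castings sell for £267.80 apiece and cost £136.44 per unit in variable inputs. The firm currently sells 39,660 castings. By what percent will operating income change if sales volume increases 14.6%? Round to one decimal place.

At 39,660 units, contribution = 39,660 × £131.36 = £5,209,737.60.
Subtracting fixed costs: EBIT = £5,209,737.60 − £2,983,800 = £2,225,937.60.
DOL = contribution ÷ EBIT = £5,209,737.60 ÷ £2,225,937.60 = 2.3405.
%ΔEBIT = DOL × %ΔSales = 2.3405 × +14.6% = +34.2%.

+34.2%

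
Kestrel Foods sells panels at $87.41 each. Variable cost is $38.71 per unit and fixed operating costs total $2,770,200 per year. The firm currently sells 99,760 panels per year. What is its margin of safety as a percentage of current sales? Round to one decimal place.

43.0%

Unit CM = price − variable cost = $87.41 − $38.71 = $48.70. Break-even units = $2,770,200 ÷ $48.70 = 56,882.96; break-even revenue = 56,882.96 × $87.41 = $4,972,139.26.
Actual sales revenue = 99,760 × $87.41 = $8,720,021.60.
Margin of safety = ($8,720,021.60 − $4,972,139.26) ÷ $8,720,021.60 = 43.0%.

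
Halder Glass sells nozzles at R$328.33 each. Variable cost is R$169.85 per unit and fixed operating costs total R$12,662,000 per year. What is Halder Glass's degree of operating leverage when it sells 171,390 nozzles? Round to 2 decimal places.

At 171,390 units, contribution = 171,390 × R$158.48 = R$27,161,887.20.
EBIT = R$27,161,887.20 − R$12,662,000 = R$14,499,887.20.
DOL = contribution ÷ EBIT = R$27,161,887.20 ÷ R$14,499,887.20 = 1.8732.

1.87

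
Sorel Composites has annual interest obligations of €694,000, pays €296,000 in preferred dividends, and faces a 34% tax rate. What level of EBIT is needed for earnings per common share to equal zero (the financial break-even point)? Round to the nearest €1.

Preferred dividends are paid after tax, so their pre-tax equivalent is €296,000 ÷ (1 − 0.34) = €448,484.85.
Financial break-even EBIT = interest + D_p ÷ (1 − t) = €694,000 + €448,484.85 = €1,142,484.85.

€1,142,485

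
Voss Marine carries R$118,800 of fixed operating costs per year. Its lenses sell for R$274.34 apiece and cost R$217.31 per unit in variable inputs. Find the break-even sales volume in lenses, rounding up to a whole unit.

Unit CM = price − variable cost = R$274.34 − R$217.31 = R$57.03.
Break-even volume = fixed costs ÷ CM per unit = R$118,800 ÷ R$57.03 = 2,083.11, so 2,084 lenses.

2,084 lenses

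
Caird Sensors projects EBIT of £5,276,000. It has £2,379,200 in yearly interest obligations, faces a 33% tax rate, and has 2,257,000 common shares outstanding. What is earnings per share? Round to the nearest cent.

£0.86

Interest = £2,379,200.00, so EBT = £5,276,000 − £2,379,200.00 = £2,896,800.00.
After tax at 33%: net income = £2,896,800.00 × 0.67 = £1,940,856.00.
Per share: £1,940,856.00 / 2,257,000 shares = £0.86.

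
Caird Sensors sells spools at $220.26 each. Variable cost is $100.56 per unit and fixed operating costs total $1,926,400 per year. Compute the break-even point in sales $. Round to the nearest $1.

$3,544,769

Contribution margin per unit = $220.26 − $100.56 = $119.70, a CM ratio of $119.70 ÷ $220.26 = 0.5434.
Break-even revenue = fixed costs × price ÷ CM = $1,926,400 × $220.26 ÷ $119.70 = $3,544,769.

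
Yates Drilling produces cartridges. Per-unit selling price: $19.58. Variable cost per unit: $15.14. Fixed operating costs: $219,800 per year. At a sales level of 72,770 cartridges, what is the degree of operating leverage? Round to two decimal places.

Total contribution margin = 72,770 × $4.44 = $323,098.80.
Subtracting fixed costs: EBIT = $323,098.80 − $219,800 = $103,298.80.
DOL = contribution ÷ EBIT = $323,098.80 ÷ $103,298.80 = 3.1278.

3.13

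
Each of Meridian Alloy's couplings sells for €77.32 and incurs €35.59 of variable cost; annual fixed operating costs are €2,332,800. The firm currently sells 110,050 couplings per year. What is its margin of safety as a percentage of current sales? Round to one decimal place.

Unit CM = price − variable cost = €77.32 − €35.59 = €41.73. Break-even units = €2,332,800 ÷ €41.73 = 55,902.23; break-even revenue = 55,902.23 × €77.32 = €4,322,360.32.
Actual sales revenue = 110,050 × €77.32 = €8,509,066.00.
Margin of safety = (€8,509,066.00 − €4,322,360.32) ÷ €8,509,066.00 = 49.2%.

49.2%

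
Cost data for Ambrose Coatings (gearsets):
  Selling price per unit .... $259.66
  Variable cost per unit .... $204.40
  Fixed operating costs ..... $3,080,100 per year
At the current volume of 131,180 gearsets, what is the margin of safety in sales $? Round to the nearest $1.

$19,589,185

Unit CM = price − variable cost = $259.66 − $204.40 = $55.26. Break-even units = $3,080,100 ÷ $55.26 = 55,738.33; break-even revenue = 55,738.33 × $259.66 = $14,473,014.22.
Current sales = 131,180 × $259.66 = $34,062,198.80.
Margin of safety = $34,062,198.80 − $14,473,014.22 = $19,589,185.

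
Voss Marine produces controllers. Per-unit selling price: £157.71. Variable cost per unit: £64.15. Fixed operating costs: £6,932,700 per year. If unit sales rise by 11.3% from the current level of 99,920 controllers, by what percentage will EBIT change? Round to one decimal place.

Total contribution margin = 99,920 × £93.56 = £9,348,515.20.
EBIT = £9,348,515.20 − £6,932,700 = £2,415,815.20.
Degree of operating leverage = £9,348,515.20 / £2,415,815.20 = 3.8697.
Operating income changes by 3.8697 × +11.3% = +43.7%.

+43.7%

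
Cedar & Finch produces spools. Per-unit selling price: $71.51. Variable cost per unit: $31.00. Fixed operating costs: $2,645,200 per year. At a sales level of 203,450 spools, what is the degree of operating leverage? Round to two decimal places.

1.47

Total contribution margin = 203,450 × $40.51 = $8,241,759.50.
Operating income = contribution − fixed costs = $8,241,759.50 − $2,645,200 = $5,596,559.50.
DOL = contribution ÷ EBIT = $8,241,759.50 ÷ $5,596,559.50 = 1.4726.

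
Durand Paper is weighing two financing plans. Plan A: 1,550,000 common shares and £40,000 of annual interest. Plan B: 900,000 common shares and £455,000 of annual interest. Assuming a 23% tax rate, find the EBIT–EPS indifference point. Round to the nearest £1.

£1,029,615

At indifference, (EBIT − 40,000)(1 − t)/1,550,000 = (EBIT − 455,000)(1 − t)/900,000.
Cancelling (1 − t) and cross-multiplying: 900,000·(EBIT − 40,000) = 1,550,000·(EBIT − 455,000).
EBIT × (1,550,000 − 900,000) = 455,000 × 1,550,000 − 40,000 × 900,000 = 669,250,000,000, so EBIT = 669,250,000,000 ÷ 650,000 = 1,029,615.38.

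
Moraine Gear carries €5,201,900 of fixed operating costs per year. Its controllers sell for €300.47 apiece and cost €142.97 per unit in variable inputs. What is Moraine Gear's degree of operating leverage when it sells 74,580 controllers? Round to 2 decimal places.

At 74,580 units, contribution = 74,580 × €157.50 = €11,746,350.00.
EBIT = €11,746,350.00 − €5,201,900 = €6,544,450.00.
DOL = contribution ÷ EBIT = €11,746,350.00 ÷ €6,544,450.00 = 1.7949.

1.79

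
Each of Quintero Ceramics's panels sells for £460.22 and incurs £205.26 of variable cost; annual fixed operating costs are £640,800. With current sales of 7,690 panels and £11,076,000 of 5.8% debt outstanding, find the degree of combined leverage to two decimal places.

2.89

Contribution at this volume is 7,690 × £254.96 = £1,960,642.40.
EBIT = £1,960,642.40 − £640,800 = £1,319,842.40. Interest = £642,408.00, so EBIT − I = £677,434.40.
Degree of total leverage = total CM / (EBIT − interest) = £1,960,642.40 / £677,434.40 = 2.8942.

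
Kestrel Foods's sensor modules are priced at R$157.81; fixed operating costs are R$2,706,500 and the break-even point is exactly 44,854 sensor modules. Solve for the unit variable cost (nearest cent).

Contribution per unit must be FC / Q = R$2,706,500 / 44,854 = R$60.3402.
Variable cost per unit = R$157.81 − R$60.3402 = R$97.47.

R$97.47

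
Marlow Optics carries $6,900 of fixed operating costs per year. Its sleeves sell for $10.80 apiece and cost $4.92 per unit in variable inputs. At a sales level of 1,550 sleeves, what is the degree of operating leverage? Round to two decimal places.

Total contribution margin = 1,550 × $5.88 = $9,114.00.
Subtracting fixed costs: EBIT = $9,114.00 − $6,900 = $2,214.00.
Degree of operating leverage = $9,114.00 / $2,214.00 = 4.1165.

4.12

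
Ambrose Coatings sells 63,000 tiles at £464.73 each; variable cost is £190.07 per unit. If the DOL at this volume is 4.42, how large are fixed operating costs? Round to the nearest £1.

Contribution at this volume is 63,000 × £274.66 = £17,303,580.00.
Since DOL = CM ÷ EBIT, EBIT = £17,303,580.00 ÷ 4.42 = £3,914,837.10.
Fixed costs = CM − EBIT = £17,303,580.00 − £3,914,837.10 = £13,388,743.

£13,388,743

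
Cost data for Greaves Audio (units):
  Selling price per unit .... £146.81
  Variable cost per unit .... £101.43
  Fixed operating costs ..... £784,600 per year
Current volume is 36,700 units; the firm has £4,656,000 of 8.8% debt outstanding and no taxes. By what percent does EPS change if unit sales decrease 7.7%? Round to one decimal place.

Contribution at this volume is 36,700 × £45.38 = £1,665,446.00.
Subtracting fixed costs: EBIT = £1,665,446.00 − £784,600 = £880,846.00.
Interest = £409,728.00, so EBIT − I = £471,118.00.
Degree of combined leverage = contribution ÷ (EBIT − I) = £1,665,446.00 ÷ £471,118.00 = 3.5351.
EPS therefore changes by 3.5351 × (-7.7%) = -27.2%.

-27.2%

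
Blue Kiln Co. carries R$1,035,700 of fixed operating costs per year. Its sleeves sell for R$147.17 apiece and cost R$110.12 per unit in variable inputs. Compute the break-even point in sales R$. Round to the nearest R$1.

Contribution margin per unit = R$147.17 − R$110.12 = R$37.05, a CM ratio of R$37.05 ÷ R$147.17 = 0.2517.
Break-even revenue = fixed costs × price ÷ CM = R$1,035,700 × R$147.17 ÷ R$37.05 = R$4,114,007.

R$4,114,007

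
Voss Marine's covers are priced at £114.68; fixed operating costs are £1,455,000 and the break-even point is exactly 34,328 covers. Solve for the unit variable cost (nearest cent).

£72.29

At break-even, FC = Q × (P − VC), so P − VC = £1,455,000 ÷ 34,328 = £42.3852.
Hence VC = price − CM = £114.68 − £42.3852 = £72.29.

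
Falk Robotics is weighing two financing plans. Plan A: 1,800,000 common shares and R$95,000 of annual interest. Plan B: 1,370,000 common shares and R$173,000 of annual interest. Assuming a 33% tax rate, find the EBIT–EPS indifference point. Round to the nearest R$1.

At indifference, (EBIT − 95,000)(1 − t)/1,800,000 = (EBIT − 173,000)(1 − t)/1,370,000.
Cancelling (1 − t) and cross-multiplying: 1,370,000·(EBIT − 95,000) = 1,800,000·(EBIT − 173,000).
EBIT × (1,800,000 − 1,370,000) = 173,000 × 1,800,000 − 95,000 × 1,370,000 = 181,250,000,000, so EBIT = 181,250,000,000 ÷ 430,000 = 421,511.63.

R$421,512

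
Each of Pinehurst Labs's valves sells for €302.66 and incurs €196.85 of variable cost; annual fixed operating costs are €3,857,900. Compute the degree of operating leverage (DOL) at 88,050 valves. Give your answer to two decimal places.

1.71

Contribution at this volume is 88,050 × €105.81 = €9,316,570.50.
Subtracting fixed costs: EBIT = €9,316,570.50 − €3,857,900 = €5,458,670.50.
So DOL = total CM / EBIT = €9,316,570.50 / €5,458,670.50 = 1.7067.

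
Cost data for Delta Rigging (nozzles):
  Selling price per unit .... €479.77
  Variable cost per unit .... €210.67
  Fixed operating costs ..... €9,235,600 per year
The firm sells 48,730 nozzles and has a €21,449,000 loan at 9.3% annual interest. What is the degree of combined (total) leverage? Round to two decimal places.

6.96

At 48,730 units, contribution = 48,730 × €269.10 = €13,113,243.00.
Subtracting fixed costs: EBIT = €13,113,243.00 − €9,235,600 = €3,877,643.00. Interest = €1,994,757.00.
DOL = €13,113,243.00 ÷ €3,877,643.00 = 3.3818; DFL = €3,877,643.00 ÷ €1,882,886.00 = 2.0594.
Combined leverage = 3.3818 × 2.0594 = 6.9645.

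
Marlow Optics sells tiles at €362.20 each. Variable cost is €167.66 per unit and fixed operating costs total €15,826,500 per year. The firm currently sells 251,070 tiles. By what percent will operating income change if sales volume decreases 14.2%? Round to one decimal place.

Contribution at this volume is 251,070 × €194.54 = €48,843,157.80.
EBIT = €48,843,157.80 − €15,826,500 = €33,016,657.80.
DOL = contribution ÷ EBIT = €48,843,157.80 ÷ €33,016,657.80 = 1.4793.
So EBIT moves 1.4793 × (-14.2%) = -21.0%.

-21.0%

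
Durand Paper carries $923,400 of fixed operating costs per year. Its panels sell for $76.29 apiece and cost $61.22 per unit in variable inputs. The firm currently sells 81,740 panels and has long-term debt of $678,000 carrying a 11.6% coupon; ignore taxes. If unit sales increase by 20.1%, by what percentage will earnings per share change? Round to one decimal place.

Contribution at this volume is 81,740 × $15.07 = $1,231,821.80.
Subtracting fixed costs: EBIT = $1,231,821.80 − $923,400 = $308,421.80.
After interest of $78,648.00, pre-tax earnings = $229,773.80.
Degree of combined leverage = contribution ÷ (EBIT − I) = $1,231,821.80 ÷ $229,773.80 = 5.3610.
EPS therefore changes by 5.3610 × (+20.1%) = +107.8%.

+107.8%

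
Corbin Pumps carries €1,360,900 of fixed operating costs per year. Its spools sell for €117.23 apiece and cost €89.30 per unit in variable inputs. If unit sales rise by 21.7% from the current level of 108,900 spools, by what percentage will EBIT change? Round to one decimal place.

Contribution at this volume is 108,900 × €27.93 = €3,041,577.00.
Operating income = contribution − fixed costs = €3,041,577.00 − €1,360,900 = €1,680,677.00.
Degree of operating leverage = €3,041,577.00 / €1,680,677.00 = 1.8097.
So EBIT moves 1.8097 × (+21.7%) = +39.3%.

+39.3%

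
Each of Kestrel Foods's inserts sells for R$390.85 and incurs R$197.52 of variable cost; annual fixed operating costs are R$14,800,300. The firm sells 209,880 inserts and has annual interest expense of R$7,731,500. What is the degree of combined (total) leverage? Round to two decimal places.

2.25

Total contribution margin = 209,880 × R$193.33 = R$40,576,100.40.
Subtracting fixed costs: EBIT = R$40,576,100.40 − R$14,800,300 = R$25,775,800.40. Interest = R$7,731,500.00.
DOL = R$40,576,100.40 ÷ R$25,775,800.40 = 1.5742; DFL = R$25,775,800.40 ÷ R$18,044,300.40 = 1.4285.
Combined leverage = 1.5742 × 1.4285 = 2.2487.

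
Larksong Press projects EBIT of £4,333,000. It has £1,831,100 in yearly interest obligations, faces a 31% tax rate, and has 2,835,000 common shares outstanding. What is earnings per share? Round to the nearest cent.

Pre-tax income = £4,333,000 − £1,831,100.00 = £2,501,900.00.
After tax at 31%: net income = £2,501,900.00 × 0.69 = £1,726,311.00.
EPS = £1,726,311.00 ÷ 2,835,000 = £0.61.

£0.61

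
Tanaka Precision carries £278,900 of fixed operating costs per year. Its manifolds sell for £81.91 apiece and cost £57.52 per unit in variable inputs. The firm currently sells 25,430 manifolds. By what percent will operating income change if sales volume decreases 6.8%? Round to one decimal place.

Total contribution margin = 25,430 × £24.39 = £620,237.70.
Subtracting fixed costs: EBIT = £620,237.70 − £278,900 = £341,337.70.
DOL = contribution ÷ EBIT = £620,237.70 ÷ £341,337.70 = 1.8171.
Operating income changes by 1.8171 × -6.8% = -12.4%.

-12.4%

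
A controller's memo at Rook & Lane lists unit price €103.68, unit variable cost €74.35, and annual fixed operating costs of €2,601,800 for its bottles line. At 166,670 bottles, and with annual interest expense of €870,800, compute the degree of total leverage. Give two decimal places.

Contribution at this volume is 166,670 × €29.33 = €4,888,431.10.
EBIT = €4,888,431.10 − €2,601,800 = €2,286,631.10. Interest = €870,800.00, so EBIT − I = €1,415,831.10.
Degree of total leverage = total CM / (EBIT − interest) = €4,888,431.10 / €1,415,831.10 = 3.4527.

3.45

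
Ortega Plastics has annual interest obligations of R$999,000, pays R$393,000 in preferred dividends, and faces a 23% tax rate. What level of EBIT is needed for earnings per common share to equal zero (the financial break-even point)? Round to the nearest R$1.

R$1,509,390

Preferred dividends are paid after tax, so their pre-tax equivalent is R$393,000 ÷ (1 − 0.23) = R$510,389.61.
Financial break-even EBIT = interest + D_p ÷ (1 − t) = R$999,000 + R$510,389.61 = R$1,509,389.61.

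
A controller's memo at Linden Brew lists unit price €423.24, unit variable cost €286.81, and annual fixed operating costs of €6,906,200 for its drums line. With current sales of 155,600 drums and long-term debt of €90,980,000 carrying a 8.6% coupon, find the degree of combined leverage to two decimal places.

3.27

Total contribution margin = 155,600 × €136.43 = €21,228,508.00.
EBIT = €21,228,508.00 − €6,906,200 = €14,322,308.00. Interest = €7,824,280.00.
DOL = €21,228,508.00 ÷ €14,322,308.00 = 1.4822; DFL = €14,322,308.00 ÷ €6,498,028.00 = 2.2041.
Combined leverage = 1.4822 × 2.2041 = 3.2669.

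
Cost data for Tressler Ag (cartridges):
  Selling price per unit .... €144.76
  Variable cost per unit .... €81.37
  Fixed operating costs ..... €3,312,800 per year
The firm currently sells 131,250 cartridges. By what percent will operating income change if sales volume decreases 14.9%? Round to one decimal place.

Contribution at this volume is 131,250 × €63.39 = €8,319,937.50.
EBIT = €8,319,937.50 − €3,312,800 = €5,007,137.50.
Degree of operating leverage = €8,319,937.50 / €5,007,137.50 = 1.6616.
%ΔEBIT = DOL × %ΔSales = 1.6616 × -14.9% = -24.8%.

-24.8%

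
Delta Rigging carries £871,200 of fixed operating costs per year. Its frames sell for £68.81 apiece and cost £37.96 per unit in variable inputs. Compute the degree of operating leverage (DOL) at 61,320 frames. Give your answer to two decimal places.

At 61,320 units, contribution = 61,320 × £30.85 = £1,891,722.00.
EBIT = £1,891,722.00 − £871,200 = £1,020,522.00.
So DOL = total CM / EBIT = £1,891,722.00 / £1,020,522.00 = 1.8537.

1.85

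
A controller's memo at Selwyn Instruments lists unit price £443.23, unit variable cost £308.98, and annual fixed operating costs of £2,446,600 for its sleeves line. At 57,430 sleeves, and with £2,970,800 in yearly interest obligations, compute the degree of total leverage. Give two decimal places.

Contribution at this volume is 57,430 × £134.25 = £7,709,977.50.
Operating income = contribution − fixed costs = £7,709,977.50 − £2,446,600 = £5,263,377.50. Interest = £2,970,800.00, so EBIT − I = £2,292,577.50.
Degree of total leverage = total CM / (EBIT − interest) = £7,709,977.50 / £2,292,577.50 = 3.3630.

3.36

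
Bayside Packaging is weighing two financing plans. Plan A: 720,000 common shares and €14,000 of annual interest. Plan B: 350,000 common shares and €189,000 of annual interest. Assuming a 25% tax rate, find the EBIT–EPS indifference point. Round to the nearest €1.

At indifference, (EBIT − 14,000)(1 − t)/720,000 = (EBIT − 189,000)(1 − t)/350,000.
The (1 − t) factor cancels: (EBIT − 14,000) × 350,000 = (EBIT − 189,000) × 720,000.
EBIT × (720,000 − 350,000) = 189,000 × 720,000 − 14,000 × 350,000 = 131,180,000,000, so EBIT = 131,180,000,000 ÷ 370,000 = 354,540.54.

€354,541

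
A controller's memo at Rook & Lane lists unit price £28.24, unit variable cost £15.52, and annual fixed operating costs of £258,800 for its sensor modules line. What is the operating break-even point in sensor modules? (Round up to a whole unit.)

20,346 sensor modules

Contribution margin per unit = £28.24 − £15.52 = £12.72.
Break-even volume = fixed costs ÷ CM per unit = £258,800 ÷ £12.72 = 20,345.91, so 20,346 sensor modules.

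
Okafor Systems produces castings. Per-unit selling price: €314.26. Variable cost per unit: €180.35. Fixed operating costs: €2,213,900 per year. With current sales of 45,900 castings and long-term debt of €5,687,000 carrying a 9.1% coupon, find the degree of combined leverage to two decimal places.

1.80

Contribution at this volume is 45,900 × €133.91 = €6,146,469.00.
Subtracting fixed costs: EBIT = €6,146,469.00 − €2,213,900 = €3,932,569.00. Interest = €517,517.00.
DOL = €6,146,469.00 ÷ €3,932,569.00 = 1.5630; DFL = €3,932,569.00 ÷ €3,415,052.00 = 1.1515.
DCL = DOL × DFL = 1.5630 × 1.1515 = 1.7998.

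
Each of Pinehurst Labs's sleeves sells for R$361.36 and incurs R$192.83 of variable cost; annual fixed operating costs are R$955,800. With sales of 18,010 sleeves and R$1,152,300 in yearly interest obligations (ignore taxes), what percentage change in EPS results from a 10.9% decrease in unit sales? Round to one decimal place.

-35.7%

Contribution at this volume is 18,010 × R$168.53 = R$3,035,225.30.
EBIT = R$3,035,225.30 − R$955,800 = R$2,079,425.30.
After interest of R$1,152,300.00, pre-tax earnings = R$927,125.30.
Degree of combined leverage = contribution ÷ (EBIT − I) = R$3,035,225.30 ÷ R$927,125.30 = 3.2738.
%ΔEPS = DCL × %ΔSales = 3.2738 × -10.9% = -35.7%.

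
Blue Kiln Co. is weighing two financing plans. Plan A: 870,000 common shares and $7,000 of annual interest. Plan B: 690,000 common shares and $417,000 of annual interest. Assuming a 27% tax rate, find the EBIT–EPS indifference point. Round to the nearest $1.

$1,988,667

At indifference, (EBIT − 7,000)(1 − t)/870,000 = (EBIT − 417,000)(1 − t)/690,000.
Cancelling (1 − t) and cross-multiplying: 690,000·(EBIT − 7,000) = 870,000·(EBIT − 417,000).
Solving, EBIT = (417,000·870,000 − 7,000·690,000) / (870,000 − 690,000) = 357,960,000,000 / 180,000 = 1,988,666.67.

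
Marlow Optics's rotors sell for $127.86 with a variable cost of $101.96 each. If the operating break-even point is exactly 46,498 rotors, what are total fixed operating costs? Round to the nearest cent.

Contribution margin per unit = $127.86 − $101.96 = $25.90.
Fixed costs = break-even units × CM = 46,498 × $25.90 = $1,204,298.20.

$1,204,298.20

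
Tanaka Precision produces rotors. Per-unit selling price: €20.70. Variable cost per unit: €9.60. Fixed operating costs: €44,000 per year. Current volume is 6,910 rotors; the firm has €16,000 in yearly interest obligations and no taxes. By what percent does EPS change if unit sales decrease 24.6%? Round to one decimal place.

-113.0%

Contribution at this volume is 6,910 × €11.10 = €76,701.00.
Operating income = contribution − fixed costs = €76,701.00 − €44,000 = €32,701.00.
After interest of €16,000.00, pre-tax earnings = €16,701.00.
DCL = total CM / (EBIT − I) = €76,701.00 / €16,701.00 = 4.5926.
%ΔEPS = DCL × %ΔSales = 4.5926 × -24.6% = -113.0%.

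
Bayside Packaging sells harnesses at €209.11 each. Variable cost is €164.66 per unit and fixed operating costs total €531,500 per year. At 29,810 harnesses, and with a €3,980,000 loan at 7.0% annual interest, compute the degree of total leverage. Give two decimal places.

2.57

At 29,810 units, contribution = 29,810 × €44.45 = €1,325,054.50.
Subtracting fixed costs: EBIT = €1,325,054.50 − €531,500 = €793,554.50. Interest = €278,600.00.
DOL = €1,325,054.50 ÷ €793,554.50 = 1.6698; DFL = €793,554.50 ÷ €514,954.50 = 1.5410.
Combined leverage = 1.6698 × 1.5410 = 2.5732.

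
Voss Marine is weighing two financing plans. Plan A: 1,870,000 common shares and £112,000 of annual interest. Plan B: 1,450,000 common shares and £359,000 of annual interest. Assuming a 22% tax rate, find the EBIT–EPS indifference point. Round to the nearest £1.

Set EPS_A = EPS_B: (EBIT − £112,000)(1 − 0.22) ÷ 1,870,000 = (EBIT − £359,000)(1 − 0.22) ÷ 1,450,000.
Cancelling (1 − t) and cross-multiplying: 1,450,000·(EBIT − 112,000) = 1,870,000·(EBIT − 359,000).
Solving, EBIT = (359,000·1,870,000 − 112,000·1,450,000) / (1,870,000 − 1,450,000) = 508,930,000,000 / 420,000 = 1,211,738.10.

£1,211,738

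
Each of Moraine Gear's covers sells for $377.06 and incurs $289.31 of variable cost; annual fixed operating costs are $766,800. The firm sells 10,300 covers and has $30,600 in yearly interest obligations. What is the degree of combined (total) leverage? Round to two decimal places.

8.49

Total contribution margin = 10,300 × $87.75 = $903,825.00.
Operating income = contribution − fixed costs = $903,825.00 − $766,800 = $137,025.00. Interest = $30,600.00, so EBIT − I = $106,425.00.
Degree of total leverage = total CM / (EBIT − interest) = $903,825.00 / $106,425.00 = 8.4926.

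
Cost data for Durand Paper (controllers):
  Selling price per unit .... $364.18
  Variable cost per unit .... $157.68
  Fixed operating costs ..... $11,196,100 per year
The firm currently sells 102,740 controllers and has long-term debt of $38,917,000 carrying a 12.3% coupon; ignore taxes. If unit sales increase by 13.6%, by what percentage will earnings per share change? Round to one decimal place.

+55.1%

Total contribution margin = 102,740 × $206.50 = $21,215,810.00.
EBIT = $21,215,810.00 − $11,196,100 = $10,019,710.00.
After interest of $4,786,791.00, pre-tax earnings = $5,232,919.00.
Degree of combined leverage = contribution ÷ (EBIT − I) = $21,215,810.00 ÷ $5,232,919.00 = 4.0543.
%ΔEPS = DCL × %ΔSales = 4.0543 × +13.6% = +55.1%.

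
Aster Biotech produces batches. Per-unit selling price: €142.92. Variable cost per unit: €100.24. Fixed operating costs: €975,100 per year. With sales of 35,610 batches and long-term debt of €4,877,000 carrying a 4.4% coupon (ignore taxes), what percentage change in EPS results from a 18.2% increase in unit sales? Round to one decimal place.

+83.8%

At 35,610 units, contribution = 35,610 × €42.68 = €1,519,834.80.
Operating income = contribution − fixed costs = €1,519,834.80 − €975,100 = €544,734.80.
Interest = €214,588.00, so EBIT − I = €330,146.80.
Degree of combined leverage = contribution ÷ (EBIT − I) = €1,519,834.80 ÷ €330,146.80 = 4.6035.
%ΔEPS = DCL × %ΔSales = 4.6035 × +18.2% = +83.8%.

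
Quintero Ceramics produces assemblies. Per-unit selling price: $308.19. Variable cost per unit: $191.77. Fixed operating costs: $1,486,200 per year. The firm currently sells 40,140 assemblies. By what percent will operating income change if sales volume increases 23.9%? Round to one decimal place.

Contribution at this volume is 40,140 × $116.42 = $4,673,098.80.
Operating income = contribution − fixed costs = $4,673,098.80 − $1,486,200 = $3,186,898.80.
So DOL = total CM / EBIT = $4,673,098.80 / $3,186,898.80 = 1.4663.
%ΔEBIT = DOL × %ΔSales = 1.4663 × +23.9% = +35.0%.

+35.0%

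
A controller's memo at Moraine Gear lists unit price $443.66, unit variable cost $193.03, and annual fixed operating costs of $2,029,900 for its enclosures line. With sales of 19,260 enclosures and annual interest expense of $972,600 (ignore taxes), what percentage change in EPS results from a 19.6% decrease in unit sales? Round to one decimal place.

At 19,260 units, contribution = 19,260 × $250.63 = $4,827,133.80.
EBIT = $4,827,133.80 − $2,029,900 = $2,797,233.80.
Interest = $972,600.00, so EBIT − I = $1,824,633.80.
Degree of combined leverage = contribution ÷ (EBIT − I) = $4,827,133.80 ÷ $1,824,633.80 = 2.6455.
EPS therefore changes by 2.6455 × (-19.6%) = -51.9%.

-51.9%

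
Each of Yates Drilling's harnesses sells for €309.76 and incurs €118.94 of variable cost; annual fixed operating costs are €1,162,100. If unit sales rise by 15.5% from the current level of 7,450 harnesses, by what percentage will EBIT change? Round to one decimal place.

At 7,450 units, contribution = 7,450 × €190.82 = €1,421,609.00.
Subtracting fixed costs: EBIT = €1,421,609.00 − €1,162,100 = €259,509.00.
DOL = contribution ÷ EBIT = €1,421,609.00 ÷ €259,509.00 = 5.4781.
So EBIT moves 5.4781 × (+15.5%) = +84.9%.

+84.9%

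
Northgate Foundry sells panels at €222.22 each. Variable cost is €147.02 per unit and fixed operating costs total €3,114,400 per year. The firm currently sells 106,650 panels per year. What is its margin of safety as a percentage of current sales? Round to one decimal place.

Each unit contributes €222.22 − €147.02 = €75.20. Break-even units = €3,114,400 ÷ €75.20 = 41,414.89; break-even revenue = 41,414.89 × €222.22 = €9,203,217.66.
Actual sales revenue = 106,650 × €222.22 = €23,699,763.00.
Margin of safety = (€23,699,763.00 − €9,203,217.66) ÷ €23,699,763.00 = 61.2%.

61.2%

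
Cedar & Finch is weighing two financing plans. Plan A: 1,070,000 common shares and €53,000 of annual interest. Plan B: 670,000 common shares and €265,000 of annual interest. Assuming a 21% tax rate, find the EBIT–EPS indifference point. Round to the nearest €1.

Set EPS_A = EPS_B: (EBIT − €53,000)(1 − 0.21) ÷ 1,070,000 = (EBIT − €265,000)(1 − 0.21) ÷ 670,000.
Cancelling (1 − t) and cross-multiplying: 670,000·(EBIT − 53,000) = 1,070,000·(EBIT − 265,000).
EBIT × (1,070,000 − 670,000) = 265,000 × 1,070,000 − 53,000 × 670,000 = 248,040,000,000, so EBIT = 248,040,000,000 ÷ 400,000 = 620,100.00.

€620,100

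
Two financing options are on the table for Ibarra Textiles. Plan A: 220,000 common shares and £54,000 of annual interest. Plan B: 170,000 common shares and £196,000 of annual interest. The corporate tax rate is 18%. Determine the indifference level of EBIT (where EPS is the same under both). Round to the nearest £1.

£678,800

At indifference, (EBIT − 54,000)(1 − t)/220,000 = (EBIT − 196,000)(1 − t)/170,000.
Cancelling (1 − t) and cross-multiplying: 170,000·(EBIT − 54,000) = 220,000·(EBIT − 196,000).
Solving, EBIT = (196,000·220,000 − 54,000·170,000) / (220,000 − 170,000) = 33,940,000,000 / 50,000 = 678,800.00.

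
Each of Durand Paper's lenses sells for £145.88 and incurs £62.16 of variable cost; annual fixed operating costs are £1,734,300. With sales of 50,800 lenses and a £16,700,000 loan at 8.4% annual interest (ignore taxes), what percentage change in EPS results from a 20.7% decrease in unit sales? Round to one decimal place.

-78.9%

Total contribution margin = 50,800 × £83.72 = £4,252,976.00.
Subtracting fixed costs: EBIT = £4,252,976.00 − £1,734,300 = £2,518,676.00.
After interest of £1,402,800.00, pre-tax earnings = £1,115,876.00.
Degree of combined leverage = contribution ÷ (EBIT − I) = £4,252,976.00 ÷ £1,115,876.00 = 3.8113.
EPS therefore changes by 3.8113 × (-20.7%) = -78.9%.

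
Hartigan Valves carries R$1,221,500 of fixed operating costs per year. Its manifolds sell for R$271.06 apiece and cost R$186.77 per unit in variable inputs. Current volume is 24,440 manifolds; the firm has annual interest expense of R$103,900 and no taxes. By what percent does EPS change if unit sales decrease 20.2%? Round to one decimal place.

Total contribution margin = 24,440 × R$84.29 = R$2,060,047.60.
EBIT = R$2,060,047.60 − R$1,221,500 = R$838,547.60.
Interest = R$103,900.00, so EBIT − I = R$734,647.60.
DCL = total CM / (EBIT − I) = R$2,060,047.60 / R$734,647.60 = 2.8041.
%ΔEPS = DCL × %ΔSales = 2.8041 × -20.2% = -56.6%.

-56.6%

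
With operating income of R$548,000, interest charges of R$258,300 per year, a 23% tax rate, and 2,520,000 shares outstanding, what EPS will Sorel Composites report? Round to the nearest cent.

Interest = R$258,300.00, so EBT = R$548,000 − R$258,300.00 = R$289,700.00.
After tax at 23%: net income = R$289,700.00 × 0.77 = R$223,069.00.
EPS = R$223,069.00 ÷ 2,520,000 = R$0.09.

R$0.09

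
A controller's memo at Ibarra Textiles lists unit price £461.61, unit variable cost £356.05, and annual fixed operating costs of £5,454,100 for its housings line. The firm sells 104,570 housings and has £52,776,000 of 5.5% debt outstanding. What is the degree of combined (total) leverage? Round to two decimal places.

Contribution at this volume is 104,570 × £105.56 = £11,038,409.20.
EBIT = £11,038,409.20 − £5,454,100 = £5,584,309.20. Interest = £2,902,680.00, so EBIT − I = £2,681,629.20.
DCL = contribution ÷ (EBIT − I) = £11,038,409.20 ÷ £2,681,629.20 = 4.1163.

4.12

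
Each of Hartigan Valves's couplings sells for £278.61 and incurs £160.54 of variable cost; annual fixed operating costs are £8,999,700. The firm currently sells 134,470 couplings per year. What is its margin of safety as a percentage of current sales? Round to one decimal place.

Each unit contributes £278.61 − £160.54 = £118.07. Break-even units = £8,999,700 ÷ £118.07 = 76,223.43; break-even revenue = 76,223.43 × £278.61 = £21,236,608.94.
Current sales = 134,470 × £278.61 = £37,464,686.70.
Margin of safety = (£37,464,686.70 − £21,236,608.94) ÷ £37,464,686.70 = 43.3%.

43.3%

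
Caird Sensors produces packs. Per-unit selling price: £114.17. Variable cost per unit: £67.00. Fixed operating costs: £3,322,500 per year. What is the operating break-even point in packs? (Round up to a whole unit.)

70,437 packs

Contribution margin per unit = £114.17 − £67.00 = £47.17.
Break-even volume = fixed costs ÷ CM per unit = £3,322,500 ÷ £47.17 = 70,436.72, so 70,437 packs.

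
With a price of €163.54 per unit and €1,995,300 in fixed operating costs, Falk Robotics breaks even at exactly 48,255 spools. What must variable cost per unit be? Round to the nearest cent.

€122.19

At break-even, FC = Q × (P − VC), so P − VC = €1,995,300 ÷ 48,255 = €41.3491.
Variable cost per unit = €163.54 − €41.3491 = €122.19.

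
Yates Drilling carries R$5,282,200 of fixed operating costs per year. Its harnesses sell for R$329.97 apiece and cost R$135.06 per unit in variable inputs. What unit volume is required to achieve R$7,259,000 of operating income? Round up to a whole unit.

64,344 harnesses

Contribution margin per unit = R$329.97 − R$135.06 = R$194.91.
Required volume = (fixed costs + target profit) ÷ CM = (R$5,282,200 + R$7,259,000) ÷ R$194.91 = 64,343.54, so 64,344 harnesses.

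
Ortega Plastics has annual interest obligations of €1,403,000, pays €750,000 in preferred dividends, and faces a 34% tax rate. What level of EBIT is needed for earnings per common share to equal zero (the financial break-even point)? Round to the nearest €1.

€2,539,364

Grossing the preferred dividend up to pre-tax terms: €750,000 / (1 − 0.34) = €1,136,363.64.
Financial break-even EBIT = interest + D_p ÷ (1 − t) = €1,403,000 + €1,136,363.64 = €2,539,363.64.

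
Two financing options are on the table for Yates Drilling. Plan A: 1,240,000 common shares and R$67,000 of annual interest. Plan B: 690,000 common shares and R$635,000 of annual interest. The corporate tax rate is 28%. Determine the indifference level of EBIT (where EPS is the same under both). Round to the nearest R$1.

R$1,347,582

Set EPS_A = EPS_B: (EBIT − R$67,000)(1 − 0.28) ÷ 1,240,000 = (EBIT − R$635,000)(1 − 0.28) ÷ 690,000.
Cancelling (1 − t) and cross-multiplying: 690,000·(EBIT − 67,000) = 1,240,000·(EBIT − 635,000).
Solving, EBIT = (635,000·1,240,000 − 67,000·690,000) / (1,240,000 − 690,000) = 741,170,000,000 / 550,000 = 1,347,581.82.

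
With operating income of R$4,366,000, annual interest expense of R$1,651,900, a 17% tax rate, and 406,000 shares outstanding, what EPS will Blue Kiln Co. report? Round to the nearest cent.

R$5.55

Pre-tax income = R$4,366,000 − R$1,651,900.00 = R$2,714,100.00.
After tax at 17%: net income = R$2,714,100.00 × 0.83 = R$2,252,703.00.
Per share: R$2,252,703.00 / 406,000 shares = R$5.55.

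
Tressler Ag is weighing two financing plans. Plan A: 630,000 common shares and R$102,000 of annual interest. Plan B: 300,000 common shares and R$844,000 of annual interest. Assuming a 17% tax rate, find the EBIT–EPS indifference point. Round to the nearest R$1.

R$1,518,545

Set EPS_A = EPS_B: (EBIT − R$102,000)(1 − 0.17) ÷ 630,000 = (EBIT − R$844,000)(1 − 0.17) ÷ 300,000.
Cancelling (1 − t) and cross-multiplying: 300,000·(EBIT − 102,000) = 630,000·(EBIT − 844,000).
EBIT × (630,000 − 300,000) = 844,000 × 630,000 − 102,000 × 300,000 = 501,120,000,000, so EBIT = 501,120,000,000 ÷ 330,000 = 1,518,545.45.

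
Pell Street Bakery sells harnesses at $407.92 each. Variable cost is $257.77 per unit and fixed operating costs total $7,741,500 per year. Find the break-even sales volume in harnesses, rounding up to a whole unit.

51,559 harnesses

Contribution margin per unit = $407.92 − $257.77 = $150.15.
Break-even Q = $7,741,500 / $150.15 = 51,558.44 → 51,559 harnesses.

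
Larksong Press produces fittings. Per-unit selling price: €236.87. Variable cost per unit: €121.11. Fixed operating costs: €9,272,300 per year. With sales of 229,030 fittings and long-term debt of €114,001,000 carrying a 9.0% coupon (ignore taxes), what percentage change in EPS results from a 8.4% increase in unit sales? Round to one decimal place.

Contribution at this volume is 229,030 × €115.76 = €26,512,512.80.
EBIT = €26,512,512.80 − €9,272,300 = €17,240,212.80.
After interest of €10,260,090.00, pre-tax earnings = €6,980,122.80.
DCL = total CM / (EBIT − I) = €26,512,512.80 / €6,980,122.80 = 3.7983.
EPS therefore changes by 3.7983 × (+8.4%) = +31.9%.

+31.9%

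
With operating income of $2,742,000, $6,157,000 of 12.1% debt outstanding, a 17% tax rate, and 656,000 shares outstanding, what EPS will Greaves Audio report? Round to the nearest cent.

Interest = $744,997.00, so EBT = $2,742,000 − $744,997.00 = $1,997,003.00.
Net income = $1,997,003.00 × (1 − 0.17) = $1,657,512.49.
EPS = $1,657,512.49 ÷ 656,000 = $2.53.

$2.53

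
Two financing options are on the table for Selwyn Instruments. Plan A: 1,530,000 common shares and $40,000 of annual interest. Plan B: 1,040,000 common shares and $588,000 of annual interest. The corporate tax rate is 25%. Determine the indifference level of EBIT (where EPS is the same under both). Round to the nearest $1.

$1,751,102

At indifference, (EBIT − 40,000)(1 − t)/1,530,000 = (EBIT − 588,000)(1 − t)/1,040,000.
Cancelling (1 − t) and cross-multiplying: 1,040,000·(EBIT − 40,000) = 1,530,000·(EBIT − 588,000).
EBIT × (1,530,000 − 1,040,000) = 588,000 × 1,530,000 − 40,000 × 1,040,000 = 858,040,000,000, so EBIT = 858,040,000,000 ÷ 490,000 = 1,751,102.04.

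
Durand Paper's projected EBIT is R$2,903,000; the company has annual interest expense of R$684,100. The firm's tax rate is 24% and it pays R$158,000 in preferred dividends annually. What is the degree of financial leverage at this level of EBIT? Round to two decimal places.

1.44

Interest = R$684,100.00.
Preferred dividends grossed up pre-tax: R$158,000 / (1 − 0.24) = R$207,894.74.
DFL = EBIT ÷ [EBIT − I − D_p/(1−t)] = R$2,903,000 ÷ [R$2,903,000 − R$684,100.00 − R$207,894.74] = R$2,903,000 ÷ R$2,011,005.26 = 1.4436.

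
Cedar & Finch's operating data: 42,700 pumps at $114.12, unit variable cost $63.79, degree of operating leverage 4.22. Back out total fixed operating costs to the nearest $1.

$1,639,828

At 42,700 units, contribution = 42,700 × $50.33 = $2,149,091.00.
DOL = contribution / EBIT, so EBIT = $2,149,091.00 / 4.22 = $509,263.27.
Fixed costs = CM − EBIT = $2,149,091.00 − $509,263.27 = $1,639,828.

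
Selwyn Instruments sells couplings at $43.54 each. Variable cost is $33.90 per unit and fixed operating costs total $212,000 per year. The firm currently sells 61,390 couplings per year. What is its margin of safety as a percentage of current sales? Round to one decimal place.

64.2%

Contribution margin per unit = $43.54 − $33.90 = $9.64. Break-even units = $212,000 ÷ $9.64 = 21,991.70; break-even revenue = 21,991.70 × $43.54 = $957,518.67.
Current sales = 61,390 × $43.54 = $2,672,920.60.
Margin of safety = ($2,672,920.60 − $957,518.67) ÷ $2,672,920.60 = 64.2%.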